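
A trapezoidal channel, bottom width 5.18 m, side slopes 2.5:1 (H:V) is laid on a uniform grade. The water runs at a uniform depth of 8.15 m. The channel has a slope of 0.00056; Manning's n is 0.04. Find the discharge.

With bottom width b = 5.18 m and side slope z = 2.5: A = (b + zy)y = (5.18 + 2.5×8.15)×8.15 = 208.3 m²; P = b + 2y√(1+z²) = 5.18 + 2×8.15×2.693 = 49.07 m.
Hydraulic radius R = A/P = 208.3/49.07 = 4.244 m.
Manning's equation: Q = (1/n) A R^(2/3) S^(1/2) = (1/0.04) × 208.3 × 4.244^(2/3) × 0.00056^(1/2) = 323 m³/s.

Q = 323 m³/s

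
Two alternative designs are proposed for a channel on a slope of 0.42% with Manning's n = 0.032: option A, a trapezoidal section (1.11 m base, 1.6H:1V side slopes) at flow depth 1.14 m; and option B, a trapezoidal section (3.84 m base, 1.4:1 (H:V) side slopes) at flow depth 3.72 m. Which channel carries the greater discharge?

channel B

Channel A: With bottom width b = 1.11 m and side slope z = 1.6: A = (b + zy)y = (1.11 + 1.6×1.14)×1.14 = 3.345 m²; P = b + 2y√(1+z²) = 1.11 + 2×1.14×1.887 = 5.412 m. Hydraulic radius R = A/P = 3.345/5.412 = 0.618 m. Q_A = (1/0.032)·3.345·0.618^(2/3)·√0.0042 = 4.915 m³/s.
Channel B: With bottom width b = 3.84 m and side slope z = 1.4: A = (b + zy)y = (3.84 + 1.4×3.72)×3.72 = 33.66 m²; P = b + 2y√(1+z²) = 3.84 + 2×3.72×1.72 = 16.64 m. Hydraulic radius R = A/P = 33.66/16.64 = 2.023 m. Q_B = (1/0.032)·33.66·2.023^(2/3)·√0.0042 = 109 m³/s.
Q_A = 4.915 m³/s vs Q_B = 109 m³/s, so channel B carries more.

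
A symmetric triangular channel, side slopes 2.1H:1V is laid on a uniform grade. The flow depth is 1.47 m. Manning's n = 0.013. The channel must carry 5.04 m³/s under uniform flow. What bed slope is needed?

For a triangular section with side slope z = 2.1: A = zy² = 2.1×1.47² = 4.538 m²; P = 2y√(1+z²) = 2×1.47×2.326 = 6.838 m.
Hydraulic radius R = A/P = 4.538/6.838 = 0.6636 m.
From Manning's equation, S = [nQ / (1 A R^(2/3))]² = [0.013 × 5.04 / (1 × 4.538 × 0.6636^(2/3))]² = 0.00036.

S = 0.00036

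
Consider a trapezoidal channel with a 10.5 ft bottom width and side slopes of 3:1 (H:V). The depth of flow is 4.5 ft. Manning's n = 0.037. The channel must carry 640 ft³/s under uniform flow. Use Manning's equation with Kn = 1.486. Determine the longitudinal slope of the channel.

With bottom width b = 10.5 ft and side slope z = 3: A = (b + zy)y = (10.5 + 3×4.5)×4.5 = 108 ft²; P = b + 2y√(1+z²) = 10.5 + 2×4.5×3.162 = 38.96 ft.
Hydraulic radius R = A/P = 108/38.96 = 2.772 ft.
From Manning's equation, S = [nQ / (1.486 A R^(2/3))]² = [0.037 × 640 / (1.486 × 108 × 2.772^(2/3))]² = 0.00559.

S = 0.00559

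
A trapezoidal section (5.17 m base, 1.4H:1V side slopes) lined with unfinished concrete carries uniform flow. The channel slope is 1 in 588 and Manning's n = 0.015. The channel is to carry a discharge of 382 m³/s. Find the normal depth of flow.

Manning's equation rearranged: A R^(2/3) = nQ / (1·√S) = 0.015 × 382 / (√0.001701) = 138.9.
Trying y = 6.55 m: A R^(2/3) = 212 — too large.
Trying y = 4.33 m: A R^(2/3) = 87.74 — too small.
Trying y = 5.39 m: A R^(2/3) = 139.1 — matches.

y_n = 5.39 m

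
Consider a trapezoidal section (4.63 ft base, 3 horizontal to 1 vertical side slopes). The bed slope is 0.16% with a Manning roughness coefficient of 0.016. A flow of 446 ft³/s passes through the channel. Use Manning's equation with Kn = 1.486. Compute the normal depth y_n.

Manning's equation rearranged: A R^(2/3) = nQ / (1.486·√S) = 0.016 × 446 / (1.486 × √0.0016) = 120.1.
Try y = 4.86 ft: A R^(2/3) = 178.3 — over.
Try y = 3.64 ft: A R^(2/3) = 91.25 — short.
Try y = 4.1 ft: A R^(2/3) = 119.9 — close enough.

y_n = 4.1 ft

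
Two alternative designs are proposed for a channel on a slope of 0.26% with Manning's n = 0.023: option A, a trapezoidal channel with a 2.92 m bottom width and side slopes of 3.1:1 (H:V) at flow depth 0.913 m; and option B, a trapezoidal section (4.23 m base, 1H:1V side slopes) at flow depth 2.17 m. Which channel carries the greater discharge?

Channel A: With bottom width b = 2.92 m and side slope z = 3.1: A = (b + zy)y = (2.92 + 3.1×0.913)×0.913 = 5.25 m²; P = b + 2y√(1+z²) = 2.92 + 2×0.913×3.257 = 8.868 m. Hydraulic radius R = A/P = 5.25/8.868 = 0.592 m. Q_A = (1/0.023)·5.25·0.592^(2/3)·√0.0026 = 8.206 m³/s.
Channel B: With bottom width b = 4.23 m and side slope z = 1: A = (b + zy)y = (4.23 + 1×2.17)×2.17 = 13.89 m²; P = b + 2y√(1+z²) = 4.23 + 2×2.17×1.414 = 10.37 m. Hydraulic radius R = A/P = 13.89/10.37 = 1.34 m. Q_B = (1/0.023)·13.89·1.34^(2/3)·√0.0026 = 37.41 m³/s.
Q_A = 8.206 m³/s vs Q_B = 37.41 m³/s, so channel B carries more.

channel B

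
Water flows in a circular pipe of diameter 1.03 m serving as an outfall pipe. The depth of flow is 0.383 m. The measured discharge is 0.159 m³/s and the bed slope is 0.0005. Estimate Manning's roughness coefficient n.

For a circular section of diameter D = 1.03 m at depth y = 0.383 m, the central angle is θ = 2 arccos(1 − 2y/D) = 2.623 rad. Then A = (D²/8)(θ − sin θ) = 0.2822 m² and P = Dθ/2 = 1.351 m.
Hydraulic radius R = A/P = 0.2822/1.351 = 0.2089 m.
Rearranging Manning's equation: n = (1/Q) A R^(2/3) S^(1/2) = (1/0.159) × 0.2822 × 0.2089^(2/3) × √0.0005 = 0.014.

n = 0.014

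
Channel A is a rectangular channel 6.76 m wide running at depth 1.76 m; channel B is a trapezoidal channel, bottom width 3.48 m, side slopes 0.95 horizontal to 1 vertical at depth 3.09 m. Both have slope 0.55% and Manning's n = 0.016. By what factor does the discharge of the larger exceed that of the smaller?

Channel A: Flow area A = b·y = 6.76 × 1.76 = 11.9 m². Wetted perimeter P = b + 2y = 6.76 + 2×1.76 = 10.28 m. Hydraulic radius R = A/P = 11.9/10.28 = 1.157 m. Q_A = (1/0.016)·11.9·1.157^(2/3)·√0.0055 = 60.79 m³/s.
Channel B: With bottom width b = 3.48 m and side slope z = 0.95: A = (b + zy)y = (3.48 + 0.95×3.09)×3.09 = 19.82 m²; P = b + 2y√(1+z²) = 3.48 + 2×3.09×1.379 = 12 m. Hydraulic radius R = A/P = 19.82/12 = 1.651 m. Q_B = (1/0.016)·19.82·1.651^(2/3)·√0.0055 = 128.4 m³/s.
The larger discharge is 128.4 m³/s and the smaller is 60.79 m³/s; the ratio is 2.11.

2.11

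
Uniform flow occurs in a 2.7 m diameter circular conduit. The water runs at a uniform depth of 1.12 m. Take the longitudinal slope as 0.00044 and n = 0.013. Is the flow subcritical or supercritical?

For a circular section of diameter D = 2.7 m at depth y = 1.12 m, the central angle is θ = 2 arccos(1 − 2y/D) = 2.799 rad. Then A = (D²/8)(θ − sin θ) = 2.245 m² and P = Dθ/2 = 3.779 m.
Hydraulic radius R = A/P = 2.245/3.779 = 0.594 m.
V = (1/n) R^(2/3) √S = (1/0.013) × 0.594^(2/3) × √0.00044 = 1.14 m/s. Hydraulic depth D_h = A/T = 2.245/2.661 = 0.8437 m.
Froude number Fr = V/√(g·D_h) = 1.14/√(9.81×0.8437) = 0.396, which is less than 1, so the flow is subcritical.

subcritical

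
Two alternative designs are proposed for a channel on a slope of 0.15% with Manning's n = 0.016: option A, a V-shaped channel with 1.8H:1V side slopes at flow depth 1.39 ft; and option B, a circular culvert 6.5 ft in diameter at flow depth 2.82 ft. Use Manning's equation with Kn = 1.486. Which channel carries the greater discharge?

channel B

Channel A: For a triangular section with side slope z = 1.8: A = zy² = 1.8×1.39² = 3.478 ft²; P = 2y√(1+z²) = 2×1.39×2.059 = 5.724 ft. Hydraulic radius R = A/P = 3.478/5.724 = 0.6075 ft. Q_A = (1.486/0.016)·3.478·0.6075^(2/3)·√0.0015 = 8.974 ft³/s.
Channel B: For a circular section of diameter D = 6.5 ft at depth y = 2.82 ft, the central angle is θ = 2 arccos(1 − 2y/D) = 2.876 rad. Then A = (D²/8)(θ − sin θ) = 13.8 ft² and P = Dθ/2 = 9.348 ft. Hydraulic radius R = A/P = 13.8/9.348 = 1.477 ft. Q_B = (1.486/0.016)·13.8·1.477^(2/3)·√0.0015 = 64.4 ft³/s.
Q_A = 8.974 ft³/s vs Q_B = 64.4 ft³/s, so channel B carries more.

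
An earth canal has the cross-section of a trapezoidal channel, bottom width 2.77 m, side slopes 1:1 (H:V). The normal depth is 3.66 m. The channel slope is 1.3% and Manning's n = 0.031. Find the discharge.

With bottom width b = 2.77 m and side slope z = 1: A = (b + zy)y = (2.77 + 1×3.66)×3.66 = 23.53 m²; P = b + 2y√(1+z²) = 2.77 + 2×3.66×1.414 = 13.12 m.
Hydraulic radius R = A/P = 23.53/13.12 = 1.793 m.
Manning's equation: Q = (1/n) A R^(2/3) S^(1/2) = (1/0.031) × 23.53 × 1.793^(2/3) × 0.013^(1/2) = 128 m³/s.

Q = 128 m³/s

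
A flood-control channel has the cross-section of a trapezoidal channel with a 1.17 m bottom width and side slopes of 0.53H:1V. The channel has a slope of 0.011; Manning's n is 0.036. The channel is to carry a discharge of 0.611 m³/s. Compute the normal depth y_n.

Manning's equation rearranged: A R^(2/3) = nQ / (1·√S) = 0.036 × 0.611 / (√0.011) = 0.2097.
At y = 0.431 m: A R^(2/3) = 0.2585 — high.
At y = 0.379 m: A R^(2/3) = 0.2096 — matches.

y_n = 0.379 m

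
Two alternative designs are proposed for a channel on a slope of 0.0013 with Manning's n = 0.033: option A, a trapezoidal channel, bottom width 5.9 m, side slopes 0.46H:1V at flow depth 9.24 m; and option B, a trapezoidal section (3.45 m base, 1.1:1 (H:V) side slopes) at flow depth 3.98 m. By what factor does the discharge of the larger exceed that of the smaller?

4.38

Channel A: With bottom width b = 5.9 m and side slope z = 0.46: A = (b + zy)y = (5.9 + 0.46×9.24)×9.24 = 93.79 m²; P = b + 2y√(1+z²) = 5.9 + 2×9.24×1.101 = 26.24 m. Hydraulic radius R = A/P = 93.79/26.24 = 3.574 m. Q_A = (1/0.033)·93.79·3.574^(2/3)·√0.0013 = 239.5 m³/s.
Channel B: With bottom width b = 3.45 m and side slope z = 1.1: A = (b + zy)y = (3.45 + 1.1×3.98)×3.98 = 31.16 m²; P = b + 2y√(1+z²) = 3.45 + 2×3.98×1.487 = 15.28 m. Hydraulic radius R = A/P = 31.16/15.28 = 2.039 m. Q_B = (1/0.033)·31.16·2.039^(2/3)·√0.0013 = 54.73 m³/s.
The larger discharge is 239.5 m³/s and the smaller is 54.73 m³/s; the ratio is 4.38.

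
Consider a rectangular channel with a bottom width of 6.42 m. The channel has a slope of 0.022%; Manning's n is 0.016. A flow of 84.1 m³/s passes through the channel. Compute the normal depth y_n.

y_n = 8.11 m

Manning's equation rearranged: A R^(2/3) = nQ / (1·√S) = 0.016 × 84.1 / (√0.00022) = 90.72.
Try y = 9.29 m: A R^(2/3) = 106.5 — too large.
Try y = 8.11 m: A R^(2/3) = 90.71 — close enough.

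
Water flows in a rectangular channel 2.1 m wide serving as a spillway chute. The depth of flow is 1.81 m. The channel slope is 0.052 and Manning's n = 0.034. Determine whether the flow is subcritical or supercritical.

Flow area A = b·y = 2.1 × 1.81 = 3.801 m². Wetted perimeter P = b + 2y = 2.1 + 2×1.81 = 5.72 m.
Hydraulic radius R = A/P = 3.801/5.72 = 0.6645 m.
V = (1/n) R^(2/3) √S = (1/0.034) × 0.6645^(2/3) × √0.052 = 5.107 m/s. Hydraulic depth D_h = A/T = 3.801/2.1 = 1.81 m.
Froude number Fr = V/√(g·D_h) = 5.107/√(9.81×1.81) = 1.21, which is greater than 1, so the flow is supercritical.

supercritical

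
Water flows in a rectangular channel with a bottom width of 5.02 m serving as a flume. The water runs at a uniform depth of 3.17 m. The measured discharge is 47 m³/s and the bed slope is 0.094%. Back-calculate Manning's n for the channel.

n = 0.013

Flow area A = b·y = 5.02 × 3.17 = 15.91 m². Wetted perimeter P = b + 2y = 5.02 + 2×3.17 = 11.36 m.
Hydraulic radius R = A/P = 15.91/11.36 = 1.401 m.
Rearranging Manning's equation: n = (1/Q) A R^(2/3) S^(1/2) = (1/47) × 15.91 × 1.401^(2/3) × √0.00094 = 0.013.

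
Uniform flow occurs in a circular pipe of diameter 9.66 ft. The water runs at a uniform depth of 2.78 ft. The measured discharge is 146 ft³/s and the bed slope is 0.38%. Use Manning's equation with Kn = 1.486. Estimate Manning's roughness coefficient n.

For a circular section of diameter D = 9.66 ft at depth y = 2.78 ft, the central angle is θ = 2 arccos(1 − 2y/D) = 2.265 rad. Then A = (D²/8)(θ − sin θ) = 17.45 ft² and P = Dθ/2 = 10.94 ft.
Hydraulic radius R = A/P = 17.45/10.94 = 1.595 ft.
Rearranging Manning's equation: n = (1.486/Q) A R^(2/3) S^(1/2) = (1.486/146) × 17.45 × 1.595^(2/3) × √0.0038 = 0.015.

n = 0.015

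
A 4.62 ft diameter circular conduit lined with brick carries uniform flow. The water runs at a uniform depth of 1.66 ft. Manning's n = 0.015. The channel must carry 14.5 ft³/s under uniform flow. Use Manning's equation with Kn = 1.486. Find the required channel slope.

For a circular section of diameter D = 4.62 ft at depth y = 1.66 ft, the central angle is θ = 2 arccos(1 − 2y/D) = 2.571 rad. Then A = (D²/8)(θ − sin θ) = 5.419 ft² and P = Dθ/2 = 5.939 ft.
Hydraulic radius R = A/P = 5.419/5.939 = 0.9124 ft.
From Manning's equation, S = [nQ / (1.486 A R^(2/3))]² = [0.015 × 14.5 / (1.486 × 5.419 × 0.9124^(2/3))]² = 0.000824.

S = 0.000824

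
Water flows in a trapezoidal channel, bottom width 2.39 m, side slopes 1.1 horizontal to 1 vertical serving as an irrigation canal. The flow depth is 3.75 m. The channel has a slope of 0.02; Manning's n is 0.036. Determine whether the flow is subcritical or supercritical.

With bottom width b = 2.39 m and side slope z = 1.1: A = (b + zy)y = (2.39 + 1.1×3.75)×3.75 = 24.43 m²; P = b + 2y√(1+z²) = 2.39 + 2×3.75×1.487 = 13.54 m.
Hydraulic radius R = A/P = 24.43/13.54 = 1.804 m.
V = (1/n) R^(2/3) √S = (1/0.036) × 1.804^(2/3) × √0.02 = 5.822 m/s. Hydraulic depth D_h = A/T = 24.43/10.64 = 2.296 m.
Froude number Fr = V/√(g·D_h) = 5.822/√(9.81×2.296) = 1.23, which is greater than 1, so the flow is supercritical.

supercritical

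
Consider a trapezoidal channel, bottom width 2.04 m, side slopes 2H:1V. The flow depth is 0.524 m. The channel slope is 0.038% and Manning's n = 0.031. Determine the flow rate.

Q = 0.524 m³/s

With bottom width b = 2.04 m and side slope z = 2: A = (b + zy)y = (2.04 + 2×0.524)×0.524 = 1.618 m²; P = b + 2y√(1+z²) = 2.04 + 2×0.524×2.236 = 4.383 m.
Hydraulic radius R = A/P = 1.618/4.383 = 0.3691 m.
Manning's equation: Q = (1/n) A R^(2/3) S^(1/2) = (1/0.031) × 1.618 × 0.3691^(2/3) × 0.00038^(1/2) = 0.524 m³/s.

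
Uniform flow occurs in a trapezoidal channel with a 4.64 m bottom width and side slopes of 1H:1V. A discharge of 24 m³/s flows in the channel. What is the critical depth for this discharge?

At critical depth, Q² T / (g A³) = 1, i.e. A³/T = Q²/g = 24²/9.81 = 58.72.
Try y = 1.6 m: A³/T = 126.9 — too large.
Try y = 1.27 m: A³/T = 58.89 — close enough.

y_c = 1.27 m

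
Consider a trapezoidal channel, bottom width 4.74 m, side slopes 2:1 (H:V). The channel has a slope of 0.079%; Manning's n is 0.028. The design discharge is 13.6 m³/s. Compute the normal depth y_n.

y_n = 1.62 m

Manning's equation rearranged: A R^(2/3) = nQ / (1·√S) = 0.028 × 13.6 / (√0.00079) = 13.55.
At y = 2 m: A R^(2/3) = 20.58 — over.
At y = 1.31 m: A R^(2/3) = 9.052 — short.
At y = 1.62 m: A R^(2/3) = 13.6 — ≈ 13.55.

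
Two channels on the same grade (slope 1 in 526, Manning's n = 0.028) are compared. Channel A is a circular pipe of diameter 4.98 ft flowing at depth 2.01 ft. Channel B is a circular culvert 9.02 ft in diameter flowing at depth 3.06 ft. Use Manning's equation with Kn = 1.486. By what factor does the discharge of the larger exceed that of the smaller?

Channel A: For a circular section of diameter D = 4.98 ft at depth y = 2.01 ft, the central angle is θ = 2 arccos(1 − 2y/D) = 2.754 rad. Then A = (D²/8)(θ − sin θ) = 7.364 ft² and P = Dθ/2 = 6.857 ft. Hydraulic radius R = A/P = 7.364/6.857 = 1.074 ft. Q_A = (1.486/0.028)·7.364·1.074^(2/3)·√0.001901 = 17.87 ft³/s.
Channel B: For a circular section of diameter D = 9.02 ft at depth y = 3.06 ft, the central angle is θ = 2 arccos(1 − 2y/D) = 2.487 rad. Then A = (D²/8)(θ − sin θ) = 19.1 ft² and P = Dθ/2 = 11.22 ft. Hydraulic radius R = A/P = 19.1/11.22 = 1.703 ft. Q_B = (1.486/0.028)·19.1·1.703^(2/3)·√0.001901 = 63.03 ft³/s.
The larger discharge is 63.03 ft³/s and the smaller is 17.87 ft³/s; the ratio is 3.53.

3.53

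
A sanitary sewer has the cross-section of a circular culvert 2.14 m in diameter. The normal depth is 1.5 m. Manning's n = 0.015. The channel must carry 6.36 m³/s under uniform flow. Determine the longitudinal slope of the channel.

For a circular section of diameter D = 2.14 m at depth y = 1.5 m, the central angle is θ = 2 arccos(1 − 2y/D) = 3.969 rad. Then A = (D²/8)(θ − sin θ) = 2.693 m² and P = Dθ/2 = 4.247 m.
Hydraulic radius R = A/P = 2.693/4.247 = 0.6342 m.
From Manning's equation, S = [nQ / (1 A R^(2/3))]² = [0.015 × 6.36 / (1 × 2.693 × 0.6342^(2/3))]² = 0.0023.

S = 0.0023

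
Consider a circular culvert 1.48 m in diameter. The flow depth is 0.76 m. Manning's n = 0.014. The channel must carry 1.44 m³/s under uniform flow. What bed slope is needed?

S = 0.00189

For a circular section of diameter D = 1.48 m at depth y = 0.76 m, the central angle is θ = 2 arccos(1 − 2y/D) = 3.196 rad. Then A = (D²/8)(θ − sin θ) = 0.8898 m² and P = Dθ/2 = 2.365 m.
Hydraulic radius R = A/P = 0.8898/2.365 = 0.3763 m.
From Manning's equation, S = [nQ / (1 A R^(2/3))]² = [0.014 × 1.44 / (1 × 0.8898 × 0.3763^(2/3))]² = 0.00189.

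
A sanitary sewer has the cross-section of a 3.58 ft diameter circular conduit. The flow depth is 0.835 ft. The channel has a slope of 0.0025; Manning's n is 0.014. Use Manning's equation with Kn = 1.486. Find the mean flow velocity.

For a circular section of diameter D = 3.58 ft at depth y = 0.835 ft, the central angle is θ = 2 arccos(1 − 2y/D) = 2.016 rad. Then A = (D²/8)(θ − sin θ) = 1.784 ft² and P = Dθ/2 = 3.609 ft.
Hydraulic radius R = A/P = 1.784/3.609 = 0.4944 ft.
From Manning's equation, V = (1.486/n) R^(2/3) S^(1/2) = (1.486/0.014) × 0.4944^(2/3) × 0.0025^(1/2) = 3.32 ft/s.

V = 3.32 ft/s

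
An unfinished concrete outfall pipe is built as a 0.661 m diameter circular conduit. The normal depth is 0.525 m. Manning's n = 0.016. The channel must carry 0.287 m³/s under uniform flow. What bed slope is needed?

For a circular section of diameter D = 0.661 m at depth y = 0.525 m, the central angle is θ = 2 arccos(1 − 2y/D) = 4.4 rad. Then A = (D²/8)(θ − sin θ) = 0.2923 m² and P = Dθ/2 = 1.454 m.
Hydraulic radius R = A/P = 0.2923/1.454 = 0.201 m.
From Manning's equation, S = [nQ / (1 A R^(2/3))]² = [0.016 × 0.287 / (1 × 0.2923 × 0.201^(2/3))]² = 0.0021.

S = 0.0021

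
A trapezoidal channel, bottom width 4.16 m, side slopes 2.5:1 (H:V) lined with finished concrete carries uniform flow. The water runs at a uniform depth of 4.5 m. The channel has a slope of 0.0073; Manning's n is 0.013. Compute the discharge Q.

With bottom width b = 4.16 m and side slope z = 2.5: A = (b + zy)y = (4.16 + 2.5×4.5)×4.5 = 69.34 m²; P = b + 2y√(1+z²) = 4.16 + 2×4.5×2.693 = 28.39 m.
Hydraulic radius R = A/P = 69.34/28.39 = 2.442 m.
Manning's equation: Q = (1/n) A R^(2/3) S^(1/2) = (1/0.013) × 69.34 × 2.442^(2/3) × 0.0073^(1/2) = 827 m³/s.

Q = 827 m³/s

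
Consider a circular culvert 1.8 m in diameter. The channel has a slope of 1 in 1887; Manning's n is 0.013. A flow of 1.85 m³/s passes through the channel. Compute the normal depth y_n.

y_n = 1.11 m

Manning's equation rearranged: A R^(2/3) = nQ / (1·√S) = 0.013 × 1.85 / (√0.0005299) = 1.045.
Try y = 0.895 m: A R^(2/3) = 0.7401 — too small.
Try y = 1.24 m: A R^(2/3) = 1.225 — too large.
Try y = 1.11 m: A R^(2/3) = 1.046 — ≈ 1.045.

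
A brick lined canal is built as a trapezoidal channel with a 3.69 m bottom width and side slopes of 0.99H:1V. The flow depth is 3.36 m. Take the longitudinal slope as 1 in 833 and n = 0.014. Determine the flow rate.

Q = 86.1 m³/s

With bottom width b = 3.69 m and side slope z = 0.99: A = (b + zy)y = (3.69 + 0.99×3.36)×3.36 = 23.58 m²; P = b + 2y√(1+z²) = 3.69 + 2×3.36×1.407 = 13.15 m.
Hydraulic radius R = A/P = 23.58/13.15 = 1.793 m.
Manning's equation: Q = (1/n) A R^(2/3) S^(1/2) = (1/0.014) × 23.58 × 1.793^(2/3) × 0.0012^(1/2) = 86.1 m³/s.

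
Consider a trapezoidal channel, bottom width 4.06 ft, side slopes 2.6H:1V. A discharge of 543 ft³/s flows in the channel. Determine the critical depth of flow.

y_c = 4.15 ft

At critical depth, Q² T / (g A³) = 1, i.e. A³/T = Q²/g = 543²/32.2 = 9157.
Trying y = 3.61 ft: A³/T = 5009 — too small.
Trying y = 4.7 ft: A³/T = 15720 — too large.
Trying y = 4.15 ft: A³/T = 9129 — matches.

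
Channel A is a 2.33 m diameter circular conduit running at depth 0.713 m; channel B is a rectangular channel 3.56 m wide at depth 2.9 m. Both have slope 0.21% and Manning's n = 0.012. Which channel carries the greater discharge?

Channel A: For a circular section of diameter D = 2.33 m at depth y = 0.713 m, the central angle is θ = 2 arccos(1 − 2y/D) = 2.345 rad. Then A = (D²/8)(θ − sin θ) = 1.106 m² and P = Dθ/2 = 2.732 m. Hydraulic radius R = A/P = 1.106/2.732 = 0.4048 m. Q_A = (1/0.012)·1.106·0.4048^(2/3)·√0.0021 = 2.311 m³/s.
Channel B: Flow area A = b·y = 3.56 × 2.9 = 10.32 m². Wetted perimeter P = b + 2y = 3.56 + 2×2.9 = 9.36 m. Hydraulic radius R = A/P = 10.32/9.36 = 1.103 m. Q_B = (1/0.012)·10.32·1.103^(2/3)·√0.0021 = 42.09 m³/s.
Q_A = 2.311 m³/s vs Q_B = 42.09 m³/s, so channel B carries more.

channel B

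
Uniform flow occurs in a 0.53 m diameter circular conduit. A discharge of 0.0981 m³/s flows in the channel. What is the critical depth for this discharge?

y_c = 0.207 m

At critical depth, Q² T / (g A³) = 1, i.e. A³/T = Q²/g = 0.0981²/9.81 = 0.000981.
Try y = 0.16 m: A³/T = 0.0003638 — too small.
Try y = 0.207 m: A³/T = 0.0009832 — close enough.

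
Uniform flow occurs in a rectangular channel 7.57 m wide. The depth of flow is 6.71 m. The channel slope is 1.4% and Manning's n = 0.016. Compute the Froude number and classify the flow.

supercritical

Flow area A = b·y = 7.57 × 6.71 = 50.79 m². Wetted perimeter P = b + 2y = 7.57 + 2×6.71 = 20.99 m.
Hydraulic radius R = A/P = 50.79/20.99 = 2.42 m.
V = (1/n) R^(2/3) √S = (1/0.016) × 2.42^(2/3) × √0.014 = 13.33 m/s. Hydraulic depth D_h = A/T = 50.79/7.57 = 6.71 m.
Froude number Fr = V/√(g·D_h) = 13.33/√(9.81×6.71) = 1.64, which is greater than 1, so the flow is supercritical.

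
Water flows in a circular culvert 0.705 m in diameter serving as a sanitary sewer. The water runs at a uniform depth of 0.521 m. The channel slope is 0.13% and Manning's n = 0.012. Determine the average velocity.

V = 1.07 m/s

For a circular section of diameter D = 0.705 m at depth y = 0.521 m, the central angle is θ = 2 arccos(1 − 2y/D) = 4.138 rad. Then A = (D²/8)(θ − sin θ) = 0.3093 m² and P = Dθ/2 = 1.459 m.
Hydraulic radius R = A/P = 0.3093/1.459 = 0.212 m.
From Manning's equation, V = (1/n) R^(2/3) S^(1/2) = (1/0.012) × 0.212^(2/3) × 0.0013^(1/2) = 1.07 m/s.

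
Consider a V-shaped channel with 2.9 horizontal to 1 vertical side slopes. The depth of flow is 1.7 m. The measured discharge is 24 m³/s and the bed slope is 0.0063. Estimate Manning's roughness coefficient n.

For a triangular section with side slope z = 2.9: A = zy² = 2.9×1.7² = 8.381 m²; P = 2y√(1+z²) = 2×1.7×3.068 = 10.43 m.
Hydraulic radius R = A/P = 8.381/10.43 = 0.8036 m.
Rearranging Manning's equation: n = (1/Q) A R^(2/3) S^(1/2) = (1/24) × 8.381 × 0.8036^(2/3) × √0.0063 = 0.024.

n = 0.024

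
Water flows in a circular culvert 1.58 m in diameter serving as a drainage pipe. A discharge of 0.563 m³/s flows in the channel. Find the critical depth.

y_c = 0.371 m

At critical depth, Q² T / (g A³) = 1, i.e. A³/T = Q²/g = 0.563²/9.81 = 0.03231.
Try y = 0.269 m: A³/T = 0.009149 — low.
Try y = 0.417 m: A³/T = 0.05083 — high.
Try y = 0.371 m: A³/T = 0.03223 — close enough.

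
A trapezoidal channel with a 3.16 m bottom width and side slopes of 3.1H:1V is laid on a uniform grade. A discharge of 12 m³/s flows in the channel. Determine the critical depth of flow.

At critical depth, Q² T / (g A³) = 1, i.e. A³/T = Q²/g = 12²/9.81 = 14.68.
Trying y = 1.1 m: A³/T = 37.82 — over.
Trying y = 0.766 m: A³/T = 9.634 — short.
Trying y = 0.858 m: A³/T = 14.68 — matches.

y_c = 0.858 m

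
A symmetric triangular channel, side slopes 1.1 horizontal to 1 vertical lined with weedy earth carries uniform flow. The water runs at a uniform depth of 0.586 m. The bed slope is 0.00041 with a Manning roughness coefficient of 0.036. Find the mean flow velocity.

For a triangular section with side slope z = 1.1: A = zy² = 1.1×0.586² = 0.3777 m²; P = 2y√(1+z²) = 2×0.586×1.487 = 1.742 m.
Hydraulic radius R = A/P = 0.3777/1.742 = 0.2168 m.
From Manning's equation, V = (1/n) R^(2/3) S^(1/2) = (1/0.036) × 0.2168^(2/3) × 0.00041^(1/2) = 0.203 m/s.

V = 0.203 m/s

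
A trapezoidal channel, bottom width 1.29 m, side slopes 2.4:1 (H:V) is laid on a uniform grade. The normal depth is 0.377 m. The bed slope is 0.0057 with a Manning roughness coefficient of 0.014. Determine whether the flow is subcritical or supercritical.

With bottom width b = 1.29 m and side slope z = 2.4: A = (b + zy)y = (1.29 + 2.4×0.377)×0.377 = 0.8274 m²; P = b + 2y√(1+z²) = 1.29 + 2×0.377×2.6 = 3.25 m.
Hydraulic radius R = A/P = 0.8274/3.25 = 0.2546 m.
V = (1/n) R^(2/3) √S = (1/0.014) × 0.2546^(2/3) × √0.0057 = 2.166 m/s. Hydraulic depth D_h = A/T = 0.8274/3.1 = 0.267 m.
Froude number Fr = V/√(g·D_h) = 2.166/√(9.81×0.267) = 1.34, which is greater than 1, so the flow is supercritical.

supercritical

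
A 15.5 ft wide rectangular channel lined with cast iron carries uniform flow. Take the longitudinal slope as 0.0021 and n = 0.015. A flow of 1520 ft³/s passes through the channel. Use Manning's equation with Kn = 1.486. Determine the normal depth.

y_n = 8.5 ft

Manning's equation rearranged: A R^(2/3) = nQ / (1.486·√S) = 0.015 × 1520 / (1.486 × √0.0021) = 334.8.
Trying y = 10.1 ft: A R^(2/3) = 419.4 — over.
Trying y = 8.5 ft: A R^(2/3) = 335 — close enough.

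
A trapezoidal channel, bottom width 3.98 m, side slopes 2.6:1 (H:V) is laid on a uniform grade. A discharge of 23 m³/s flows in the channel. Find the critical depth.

At critical depth, Q² T / (g A³) = 1, i.e. A³/T = Q²/g = 23²/9.81 = 53.92.
At y = 0.939 m: A³/T = 24.74 — short.
At y = 1.46 m: A³/T = 126.5 — over.
At y = 1.16 m: A³/T = 53.38 — close enough.

y_c = 1.16 m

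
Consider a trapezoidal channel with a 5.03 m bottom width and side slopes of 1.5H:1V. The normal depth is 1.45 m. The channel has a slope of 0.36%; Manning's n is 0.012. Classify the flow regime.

With bottom width b = 5.03 m and side slope z = 1.5: A = (b + zy)y = (5.03 + 1.5×1.45)×1.45 = 10.45 m²; P = b + 2y√(1+z²) = 5.03 + 2×1.45×1.803 = 10.26 m.
Hydraulic radius R = A/P = 10.45/10.26 = 1.018 m.
V = (1/n) R^(2/3) √S = (1/0.012) × 1.018^(2/3) × √0.0036 = 5.061 m/s. Hydraulic depth D_h = A/T = 10.45/9.38 = 1.114 m.
Froude number Fr = V/√(g·D_h) = 5.061/√(9.81×1.114) = 1.53, which is greater than 1, so the flow is supercritical.

supercritical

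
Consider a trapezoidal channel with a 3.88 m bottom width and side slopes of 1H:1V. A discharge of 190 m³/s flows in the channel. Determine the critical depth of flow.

y_c = 4.36 m

At critical depth, Q² T / (g A³) = 1, i.e. A³/T = Q²/g = 190²/9.81 = 3680.
Trying y = 5.18 m: A³/T = 7259 — over.
Trying y = 3.53 m: A³/T = 1636 — short.
Trying y = 4.36 m: A³/T = 3680 — matches.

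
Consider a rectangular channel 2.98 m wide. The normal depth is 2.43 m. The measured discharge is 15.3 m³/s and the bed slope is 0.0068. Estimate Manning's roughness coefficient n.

n = 0.037

Flow area A = b·y = 2.98 × 2.43 = 7.241 m². Wetted perimeter P = b + 2y = 2.98 + 2×2.43 = 7.84 m.
Hydraulic radius R = A/P = 7.241/7.84 = 0.9236 m.
Rearranging Manning's equation: n = (1/Q) A R^(2/3) S^(1/2) = (1/15.3) × 7.241 × 0.9236^(2/3) × √0.0068 = 0.037.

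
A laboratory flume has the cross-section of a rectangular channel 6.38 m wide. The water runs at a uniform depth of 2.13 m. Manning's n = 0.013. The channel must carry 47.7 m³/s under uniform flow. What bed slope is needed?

Flow area A = b·y = 6.38 × 2.13 = 13.59 m². Wetted perimeter P = b + 2y = 6.38 + 2×2.13 = 10.64 m.
Hydraulic radius R = A/P = 13.59/10.64 = 1.277 m.
From Manning's equation, S = [nQ / (1 A R^(2/3))]² = [0.013 × 47.7 / (1 × 13.59 × 1.277^(2/3))]² = 0.0015.

S = 0.0015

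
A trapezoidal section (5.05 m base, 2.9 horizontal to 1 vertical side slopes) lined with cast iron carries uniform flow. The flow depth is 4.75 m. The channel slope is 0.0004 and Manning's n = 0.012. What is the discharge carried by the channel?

Q = 283 m³/s

With bottom width b = 5.05 m and side slope z = 2.9: A = (b + zy)y = (5.05 + 2.9×4.75)×4.75 = 89.42 m²; P = b + 2y√(1+z²) = 5.05 + 2×4.75×3.068 = 34.19 m.
Hydraulic radius R = A/P = 89.42/34.19 = 2.615 m.
Manning's equation: Q = (1/n) A R^(2/3) S^(1/2) = (1/0.012) × 89.42 × 2.615^(2/3) × 0.0004^(1/2) = 283 m³/s.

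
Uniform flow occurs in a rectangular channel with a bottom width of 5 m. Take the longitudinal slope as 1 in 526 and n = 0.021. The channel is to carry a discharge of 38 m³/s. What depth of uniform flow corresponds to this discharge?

y_n = 2.98 m

Manning's equation rearranged: A R^(2/3) = nQ / (1·√S) = 0.021 × 38 / (√0.001901) = 18.3.
Trying y = 2.36 m: A R^(2/3) = 13.43 — short.
Trying y = 3.6 m: A R^(2/3) = 23.33 — over.
Trying y = 2.98 m: A R^(2/3) = 18.29 — close enough.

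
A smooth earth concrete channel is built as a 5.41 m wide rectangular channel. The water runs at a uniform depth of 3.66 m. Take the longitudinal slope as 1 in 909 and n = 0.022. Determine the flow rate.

Flow area A = b·y = 5.41 × 3.66 = 19.8 m². Wetted perimeter P = b + 2y = 5.41 + 2×3.66 = 12.73 m.
Hydraulic radius R = A/P = 19.8/12.73 = 1.555 m.
Manning's equation: Q = (1/n) A R^(2/3) S^(1/2) = (1/0.022) × 19.8 × 1.555^(2/3) × 0.0011^(1/2) = 40.1 m³/s.

Q = 40.1 m³/s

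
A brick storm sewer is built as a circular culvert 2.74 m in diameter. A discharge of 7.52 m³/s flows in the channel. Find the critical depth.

y_c = 1.21 m

At critical depth, Q² T / (g A³) = 1, i.e. A³/T = Q²/g = 7.52²/9.81 = 5.765.
Try y = 0.85 m: A³/T = 1.493 — too small.
Try y = 1.36 m: A³/T = 9.095 — too large.
Try y = 1.21 m: A³/T = 5.817 — close enough.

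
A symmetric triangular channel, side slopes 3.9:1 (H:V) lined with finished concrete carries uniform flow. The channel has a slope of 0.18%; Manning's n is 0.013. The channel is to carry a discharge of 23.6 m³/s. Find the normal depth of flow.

Manning's equation rearranged: A R^(2/3) = nQ / (1·√S) = 0.013 × 23.6 / (√0.0018) = 7.231.
Trying y = 1.26 m: A R^(2/3) = 4.455 — too small.
Trying y = 1.84 m: A R^(2/3) = 12.23 — too large.
Trying y = 1.51 m: A R^(2/3) = 7.218 — matches.

y_n = 1.51 m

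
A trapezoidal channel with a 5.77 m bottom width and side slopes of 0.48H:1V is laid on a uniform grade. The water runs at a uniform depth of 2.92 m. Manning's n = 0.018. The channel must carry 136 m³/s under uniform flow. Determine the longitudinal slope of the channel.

With bottom width b = 5.77 m and side slope z = 0.48: A = (b + zy)y = (5.77 + 0.48×2.92)×2.92 = 20.94 m²; P = b + 2y√(1+z²) = 5.77 + 2×2.92×1.109 = 12.25 m.
Hydraulic radius R = A/P = 20.94/12.25 = 1.71 m.
From Manning's equation, S = [nQ / (1 A R^(2/3))]² = [0.018 × 136 / (1 × 20.94 × 1.71^(2/3))]² = 0.00668.

S = 0.00668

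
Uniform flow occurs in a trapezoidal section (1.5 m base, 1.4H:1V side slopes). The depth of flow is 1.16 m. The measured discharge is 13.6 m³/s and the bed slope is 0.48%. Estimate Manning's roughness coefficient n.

n = 0.014

With bottom width b = 1.5 m and side slope z = 1.4: A = (b + zy)y = (1.5 + 1.4×1.16)×1.16 = 3.624 m²; P = b + 2y√(1+z²) = 1.5 + 2×1.16×1.72 = 5.491 m.
Hydraulic radius R = A/P = 3.624/5.491 = 0.6599 m.
Rearranging Manning's equation: n = (1/Q) A R^(2/3) S^(1/2) = (1/13.6) × 3.624 × 0.6599^(2/3) × √0.0048 = 0.014.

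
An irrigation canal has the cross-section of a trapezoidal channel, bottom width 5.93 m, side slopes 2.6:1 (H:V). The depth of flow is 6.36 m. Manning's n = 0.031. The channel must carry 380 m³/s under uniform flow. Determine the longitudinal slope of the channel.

With bottom width b = 5.93 m and side slope z = 2.6: A = (b + zy)y = (5.93 + 2.6×6.36)×6.36 = 142.9 m²; P = b + 2y√(1+z²) = 5.93 + 2×6.36×2.786 = 41.36 m.
Hydraulic radius R = A/P = 142.9/41.36 = 3.454 m.
From Manning's equation, S = [nQ / (1 A R^(2/3))]² = [0.031 × 380 / (1 × 142.9 × 3.454^(2/3))]² = 0.0013.

S = 0.0013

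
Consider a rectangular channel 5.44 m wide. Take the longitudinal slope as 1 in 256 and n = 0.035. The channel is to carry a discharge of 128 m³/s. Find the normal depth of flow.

Manning's equation rearranged: A R^(2/3) = nQ / (1·√S) = 0.035 × 128 / (√0.003906) = 71.68.
Trying y = 6.67 m: A R^(2/3) = 56.29 — short.
Trying y = 8.19 m: A R^(2/3) = 71.71 — matches.

y_n = 8.19 m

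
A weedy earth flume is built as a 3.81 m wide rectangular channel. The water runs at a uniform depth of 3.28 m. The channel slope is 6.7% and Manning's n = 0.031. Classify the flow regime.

supercritical

Flow area A = b·y = 3.81 × 3.28 = 12.5 m². Wetted perimeter P = b + 2y = 3.81 + 2×3.28 = 10.37 m.
Hydraulic radius R = A/P = 12.5/10.37 = 1.205 m.
V = (1/n) R^(2/3) √S = (1/0.031) × 1.205^(2/3) × √0.067 = 9.456 m/s. Hydraulic depth D_h = A/T = 12.5/3.81 = 3.28 m.
Froude number Fr = V/√(g·D_h) = 9.456/√(9.81×3.28) = 1.67, which is greater than 1, so the flow is supercritical.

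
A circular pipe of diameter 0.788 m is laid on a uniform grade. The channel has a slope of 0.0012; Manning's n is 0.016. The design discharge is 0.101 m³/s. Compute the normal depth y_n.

Manning's equation rearranged: A R^(2/3) = nQ / (1·√S) = 0.016 × 0.101 / (√0.0012) = 0.04665.
At y = 0.353 m: A R^(2/3) = 0.06823 — over.
At y = 0.287 m: A R^(2/3) = 0.04678 — ≈ 0.04665.

y_n = 0.287 m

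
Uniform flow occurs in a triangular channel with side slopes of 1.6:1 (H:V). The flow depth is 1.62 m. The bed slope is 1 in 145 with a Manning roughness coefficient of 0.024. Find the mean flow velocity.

V = 2.69 m/s

For a triangular section with side slope z = 1.6: A = zy² = 1.6×1.62² = 4.199 m²; P = 2y√(1+z²) = 2×1.62×1.887 = 6.113 m.
Hydraulic radius R = A/P = 4.199/6.113 = 0.6869 m.
From Manning's equation, V = (1/n) R^(2/3) S^(1/2) = (1/0.024) × 0.6869^(2/3) × 0.006897^(1/2) = 2.69 m/s.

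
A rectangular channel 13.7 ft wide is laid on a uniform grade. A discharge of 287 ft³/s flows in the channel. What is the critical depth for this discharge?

For a rectangular channel, critical depth y_c = (q²/g)^(1/3) where q = Q/b = 287/13.7 = 20.95 ft²/s.
So y_c = (20.95²/32.2)^(1/3) = 2.39 ft.

y_c = 2.39 ft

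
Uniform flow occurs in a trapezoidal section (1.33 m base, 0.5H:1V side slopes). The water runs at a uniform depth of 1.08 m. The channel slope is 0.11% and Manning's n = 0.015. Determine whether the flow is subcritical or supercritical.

subcritical

With bottom width b = 1.33 m and side slope z = 0.5: A = (b + zy)y = (1.33 + 0.5×1.08)×1.08 = 2.02 m²; P = b + 2y√(1+z²) = 1.33 + 2×1.08×1.118 = 3.745 m.
Hydraulic radius R = A/P = 2.02/3.745 = 0.5393 m.
V = (1/n) R^(2/3) √S = (1/0.015) × 0.5393^(2/3) × √0.0011 = 1.465 m/s. Hydraulic depth D_h = A/T = 2.02/2.41 = 0.838 m.
Froude number Fr = V/√(g·D_h) = 1.465/√(9.81×0.838) = 0.511, which is less than 1, so the flow is subcritical.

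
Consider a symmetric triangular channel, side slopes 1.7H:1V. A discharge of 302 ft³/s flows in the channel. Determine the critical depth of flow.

At critical depth, Q² T / (g A³) = 1, i.e. A³/T = Q²/g = 302²/32.2 = 2832.
Trying y = 3.77 ft: A³/T = 1100 — too small.
Trying y = 5 ft: A³/T = 4516 — too large.
Trying y = 4.55 ft: A³/T = 2818 — ≈ 2832.

y_c = 4.55 ft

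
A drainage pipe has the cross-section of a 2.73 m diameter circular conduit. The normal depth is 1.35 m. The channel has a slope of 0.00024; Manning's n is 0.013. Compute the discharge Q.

For a circular section of diameter D = 2.73 m at depth y = 1.35 m, the central angle is θ = 2 arccos(1 − 2y/D) = 3.12 rad. Then A = (D²/8)(θ − sin θ) = 2.886 m² and P = Dθ/2 = 4.258 m.
Hydraulic radius R = A/P = 2.886/4.258 = 0.6777 m.
Manning's equation: Q = (1/n) A R^(2/3) S^(1/2) = (1/0.013) × 2.886 × 0.6777^(2/3) × 0.00024^(1/2) = 2.65 m³/s.

Q = 2.65 m³/s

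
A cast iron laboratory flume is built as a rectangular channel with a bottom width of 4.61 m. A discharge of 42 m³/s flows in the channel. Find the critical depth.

For a rectangular channel, critical depth y_c = (q²/g)^(1/3) where q = Q/b = 42/4.61 = 9.111 m²/s.
So y_c = (9.111²/9.81)^(1/3) = 2.04 m.

y_c = 2.04 m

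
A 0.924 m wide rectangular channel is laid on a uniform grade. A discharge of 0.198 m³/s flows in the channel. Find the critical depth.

y_c = 0.167 m

For a rectangular channel, critical depth y_c = (q²/g)^(1/3) where q = Q/b = 0.198/0.924 = 0.2143 m²/s.
So y_c = (0.2143²/9.81)^(1/3) = 0.167 m.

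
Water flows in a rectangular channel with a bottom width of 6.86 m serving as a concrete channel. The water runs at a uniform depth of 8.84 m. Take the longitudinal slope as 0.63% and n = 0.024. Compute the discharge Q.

Q = 367 m³/s

Flow area A = b·y = 6.86 × 8.84 = 60.64 m². Wetted perimeter P = b + 2y = 6.86 + 2×8.84 = 24.54 m.
Hydraulic radius R = A/P = 60.64/24.54 = 2.471 m.
Manning's equation: Q = (1/n) A R^(2/3) S^(1/2) = (1/0.024) × 60.64 × 2.471^(2/3) × 0.0063^(1/2) = 367 m³/s.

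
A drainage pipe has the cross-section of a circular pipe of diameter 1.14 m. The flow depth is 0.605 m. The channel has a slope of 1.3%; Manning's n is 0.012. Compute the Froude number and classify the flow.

For a circular section of diameter D = 1.14 m at depth y = 0.605 m, the central angle is θ = 2 arccos(1 − 2y/D) = 3.264 rad. Then A = (D²/8)(θ − sin θ) = 0.5502 m² and P = Dθ/2 = 1.861 m.
Hydraulic radius R = A/P = 0.5502/1.861 = 0.2957 m.
V = (1/n) R^(2/3) √S = (1/0.012) × 0.2957^(2/3) × √0.013 = 4.217 m/s. Hydraulic depth D_h = A/T = 0.5502/1.138 = 0.4836 m.
Froude number Fr = V/√(g·D_h) = 4.217/√(9.81×0.4836) = 1.94, which is greater than 1, so the flow is supercritical.

supercritical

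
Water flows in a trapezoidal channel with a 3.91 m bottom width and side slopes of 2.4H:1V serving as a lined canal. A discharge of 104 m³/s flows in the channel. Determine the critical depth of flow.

y_c = 2.59 m

At critical depth, Q² T / (g A³) = 1, i.e. A³/T = Q²/g = 104²/9.81 = 1103.
Try y = 2.08 m: A³/T = 456.9 — low.
Try y = 2.86 m: A³/T = 1659 — high.
Try y = 2.59 m: A³/T = 1104 — matches.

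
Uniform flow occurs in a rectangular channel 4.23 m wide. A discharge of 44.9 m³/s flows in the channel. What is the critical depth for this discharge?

y_c = 2.26 m

For a rectangular channel, critical depth y_c = (q²/g)^(1/3) where q = Q/b = 44.9/4.23 = 10.61 m²/s.
So y_c = (10.61²/9.81)^(1/3) = 2.26 m.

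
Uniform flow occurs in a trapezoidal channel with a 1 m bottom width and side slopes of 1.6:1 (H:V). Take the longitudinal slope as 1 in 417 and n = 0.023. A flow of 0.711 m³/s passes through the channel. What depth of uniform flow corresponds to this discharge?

y_n = 0.448 m

Manning's equation rearranged: A R^(2/3) = nQ / (1·√S) = 0.023 × 0.711 / (√0.002398) = 0.3339.
Trying y = 0.544 m: A R^(2/3) = 0.4891 — over.
Trying y = 0.349 m: A R^(2/3) = 0.207 — short.
Trying y = 0.448 m: A R^(2/3) = 0.3338 — close enough.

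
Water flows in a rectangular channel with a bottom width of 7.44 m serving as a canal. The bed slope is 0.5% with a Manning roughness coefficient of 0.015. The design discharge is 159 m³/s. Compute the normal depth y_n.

y_n = 3.17 m

Manning's equation rearranged: A R^(2/3) = nQ / (1·√S) = 0.015 × 159 / (√0.005) = 33.73.
Try y = 2.2 m: A R^(2/3) = 20.31 — too small.
Try y = 3.43 m: A R^(2/3) = 37.55 — too large.
Try y = 3.17 m: A R^(2/3) = 33.75 — matches.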